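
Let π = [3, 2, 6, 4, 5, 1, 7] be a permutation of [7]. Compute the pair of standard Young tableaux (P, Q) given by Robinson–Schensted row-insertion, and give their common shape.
P = [1, 4, 5, 7] / [2, 6] / [3];  Q = [1, 3, 5, 7] / [2, 4] / [6];  common shape = (4, 2, 1)

Row-insert the values π_1, π_2, … into P one at a time, bumping the leftmost entry strictly greater than the inserted value down to the next row. The recording tableau Q records, in position (i, j), the step at which that cell was added to P.
  Insert 3 (step 1): P = [3];  Q = [1]
  Insert 2 (step 2): P = [2] / [3];  Q = [1] / [2]
  Insert 6 (step 3): P = [2, 6] / [3];  Q = [1, 3] / [2]
  Insert 4 (step 4): P = [2, 4] / [3, 6];  Q = [1, 3] / [2, 4]
  Insert 5 (step 5): P = [2, 4, 5] / [3, 6];  Q = [1, 3, 5] / [2, 4]
  Insert 1 (step 6): P = [1, 4, 5] / [2, 6] / [3];  Q = [1, 3, 5] / [2, 4] / [6]
  Insert 7 (step 7): P = [1, 4, 5, 7] / [2, 6] / [3];  Q = [1, 3, 5, 7] / [2, 4] / [6]
Final shape: (4, 2, 1).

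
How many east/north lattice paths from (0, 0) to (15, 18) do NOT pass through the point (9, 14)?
Number of paths = 865548420

Total paths from (0, 0) to (15, 18): C(33, 15) = 1037158320. Paths through (9, 14): (paths (0, 0) → (9, 14)) × (paths (9, 14) → (15, 18)) = C(23, 9) · C(10, 6) = 817190 · 210 = 171609900. Avoidance count = 1037158320 − 171609900 = 865548420.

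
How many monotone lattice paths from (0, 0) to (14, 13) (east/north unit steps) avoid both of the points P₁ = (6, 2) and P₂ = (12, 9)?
Number of paths = 14253774

Inclusion–exclusion. Total paths: C(27, 14) = 20058300. Through P₁: C(8, 6)·C(19, 8) = 2116296. Through P₂: C(21, 12)·C(6, 2) = 4408950. Since P₁ is strictly southwest of P₂, a monotone path through both must visit P₁ then P₂; paths through both = C(8, 6)·C(13, 6)·C(6, 2) = 720720. Avoid both = 20058300 − 2116296 − 4408950 + 720720 = 14253774.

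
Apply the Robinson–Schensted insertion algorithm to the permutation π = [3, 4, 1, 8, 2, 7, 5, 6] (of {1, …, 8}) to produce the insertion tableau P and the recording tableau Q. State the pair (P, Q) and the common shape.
P = [1, 2, 5, 6] / [3, 4, 7] / [8];  Q = [1, 2, 4, 8] / [3, 5, 6] / [7];  common shape = (4, 3, 1)

Row-insert the values π_1, π_2, … into P one at a time, bumping the leftmost entry strictly greater than the inserted value down to the next row. The recording tableau Q records, in position (i, j), the step at which that cell was added to P.
  Insert 3 (step 1): P = [3];  Q = [1]
  Insert 4 (step 2): P = [3, 4];  Q = [1, 2]
  Insert 1 (step 3): P = [1, 4] / [3];  Q = [1, 2] / [3]
  Insert 8 (step 4): P = [1, 4, 8] / [3];  Q = [1, 2, 4] / [3]
  Insert 2 (step 5): P = [1, 2, 8] / [3, 4];  Q = [1, 2, 4] / [3, 5]
  Insert 7 (step 6): P = [1, 2, 7] / [3, 4, 8];  Q = [1, 2, 4] / [3, 5, 6]
  Insert 5 (step 7): P = [1, 2, 5] / [3, 4, 7] / [8];  Q = [1, 2, 4] / [3, 5, 6] / [7]
  Insert 6 (step 8): P = [1, 2, 5, 6] / [3, 4, 7] / [8];  Q = [1, 2, 4, 8] / [3, 5, 6] / [7]
Final shape: (4, 3, 1).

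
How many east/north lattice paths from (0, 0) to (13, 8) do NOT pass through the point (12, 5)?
Number of paths = 178738

Total paths from (0, 0) to (13, 8): C(21, 13) = 203490. Paths through (12, 5): (paths (0, 0) → (12, 5)) × (paths (12, 5) → (13, 8)) = C(17, 12) · C(4, 1) = 6188 · 4 = 24752. Avoidance count = 203490 − 24752 = 178738.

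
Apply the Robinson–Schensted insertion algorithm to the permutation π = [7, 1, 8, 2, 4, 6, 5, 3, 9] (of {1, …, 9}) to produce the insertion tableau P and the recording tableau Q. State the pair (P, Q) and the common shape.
P = [1, 2, 3, 5, 9] / [4, 8] / [6] / [7];  Q = [1, 3, 5, 6, 9] / [2, 4] / [7] / [8];  common shape = (5, 2, 1, 1)

Row-insert the values π_1, π_2, … into P one at a time, bumping the leftmost entry strictly greater than the inserted value down to the next row. The recording tableau Q records, in position (i, j), the step at which that cell was added to P.
  Insert 7 (step 1): P = [7];  Q = [1]
  Insert 1 (step 2): P = [1] / [7];  Q = [1] / [2]
  Insert 8 (step 3): P = [1, 8] / [7];  Q = [1, 3] / [2]
  Insert 2 (step 4): P = [1, 2] / [7, 8];  Q = [1, 3] / [2, 4]
  Insert 4 (step 5): P = [1, 2, 4] / [7, 8];  Q = [1, 3, 5] / [2, 4]
  Insert 6 (step 6): P = [1, 2, 4, 6] / [7, 8];  Q = [1, 3, 5, 6] / [2, 4]
  Insert 5 (step 7): P = [1, 2, 4, 5] / [6, 8] / [7];  Q = [1, 3, 5, 6] / [2, 4] / [7]
  Insert 3 (step 8): P = [1, 2, 3, 5] / [4, 8] / [6] / [7];  Q = [1, 3, 5, 6] / [2, 4] / [7] / [8]
  Insert 9 (step 9): P = [1, 2, 3, 5, 9] / [4, 8] / [6] / [7];  Q = [1, 3, 5, 6, 9] / [2, 4] / [7] / [8]
Final shape: (5, 2, 1, 1).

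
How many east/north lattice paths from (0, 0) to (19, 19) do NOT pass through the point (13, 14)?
Number of paths = 26078329200

Total paths from (0, 0) to (19, 19): C(38, 19) = 35345263800. Paths through (13, 14): (paths (0, 0) → (13, 14)) × (paths (13, 14) → (19, 19)) = C(27, 13) · C(11, 6) = 20058300 · 462 = 9266934600. Avoidance count = 35345263800 − 9266934600 = 26078329200.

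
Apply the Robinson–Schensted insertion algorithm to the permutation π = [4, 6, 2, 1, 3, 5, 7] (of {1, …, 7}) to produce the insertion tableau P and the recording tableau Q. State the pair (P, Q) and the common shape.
P = [1, 3, 5, 7] / [2, 6] / [4];  Q = [1, 2, 6, 7] / [3, 5] / [4];  common shape = (4, 2, 1)

Row-insert the values π_1, π_2, … into P one at a time, bumping the leftmost entry strictly greater than the inserted value down to the next row. The recording tableau Q records, in position (i, j), the step at which that cell was added to P.
  Insert 4 (step 1): P = [4];  Q = [1]
  Insert 6 (step 2): P = [4, 6];  Q = [1, 2]
  Insert 2 (step 3): P = [2, 6] / [4];  Q = [1, 2] / [3]
  Insert 1 (step 4): P = [1, 6] / [2] / [4];  Q = [1, 2] / [3] / [4]
  Insert 3 (step 5): P = [1, 3] / [2, 6] / [4];  Q = [1, 2] / [3, 5] / [4]
  Insert 5 (step 6): P = [1, 3, 5] / [2, 6] / [4];  Q = [1, 2, 6] / [3, 5] / [4]
  Insert 7 (step 7): P = [1, 3, 5, 7] / [2, 6] / [4];  Q = [1, 2, 6, 7] / [3, 5] / [4]
Final shape: (4, 2, 1).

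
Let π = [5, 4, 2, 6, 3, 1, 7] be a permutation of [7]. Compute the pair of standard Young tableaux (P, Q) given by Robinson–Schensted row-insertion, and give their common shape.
P = [1, 3, 7] / [2, 6] / [4] / [5];  Q = [1, 4, 7] / [2, 5] / [3] / [6];  common shape = (3, 2, 1, 1)

Row-insert the values π_1, π_2, … into P one at a time, bumping the leftmost entry strictly greater than the inserted value down to the next row. The recording tableau Q records, in position (i, j), the step at which that cell was added to P.
  Insert 5 (step 1): P = [5];  Q = [1]
  Insert 4 (step 2): P = [4] / [5];  Q = [1] / [2]
  Insert 2 (step 3): P = [2] / [4] / [5];  Q = [1] / [2] / [3]
  Insert 6 (step 4): P = [2, 6] / [4] / [5];  Q = [1, 4] / [2] / [3]
  Insert 3 (step 5): P = [2, 3] / [4, 6] / [5];  Q = [1, 4] / [2, 5] / [3]
  Insert 1 (step 6): P = [1, 3] / [2, 6] / [4] / [5];  Q = [1, 4] / [2, 5] / [3] / [6]
  Insert 7 (step 7): P = [1, 3, 7] / [2, 6] / [4] / [5];  Q = [1, 4, 7] / [2, 5] / [3] / [6]
Final shape: (3, 2, 1, 1).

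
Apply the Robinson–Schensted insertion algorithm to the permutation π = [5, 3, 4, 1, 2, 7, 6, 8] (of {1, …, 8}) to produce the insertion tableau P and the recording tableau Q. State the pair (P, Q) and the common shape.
P = [1, 2, 6, 8] / [3, 4, 7] / [5];  Q = [1, 3, 6, 8] / [2, 5, 7] / [4];  common shape = (4, 3, 1)

Row-insert the values π_1, π_2, … into P one at a time, bumping the leftmost entry strictly greater than the inserted value down to the next row. The recording tableau Q records, in position (i, j), the step at which that cell was added to P.
  Insert 5 (step 1): P = [5];  Q = [1]
  Insert 3 (step 2): P = [3] / [5];  Q = [1] / [2]
  Insert 4 (step 3): P = [3, 4] / [5];  Q = [1, 3] / [2]
  Insert 1 (step 4): P = [1, 4] / [3] / [5];  Q = [1, 3] / [2] / [4]
  Insert 2 (step 5): P = [1, 2] / [3, 4] / [5];  Q = [1, 3] / [2, 5] / [4]
  Insert 7 (step 6): P = [1, 2, 7] / [3, 4] / [5];  Q = [1, 3, 6] / [2, 5] / [4]
  Insert 6 (step 7): P = [1, 2, 6] / [3, 4, 7] / [5];  Q = [1, 3, 6] / [2, 5, 7] / [4]
  Insert 8 (step 8): P = [1, 2, 6, 8] / [3, 4, 7] / [5];  Q = [1, 3, 6, 8] / [2, 5, 7] / [4]
Final shape: (4, 3, 1).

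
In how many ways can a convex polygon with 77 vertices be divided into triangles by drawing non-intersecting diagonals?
C_75 = 1221395654430378811828760722007962130791020

These polygon triangulations are counted by the Catalan number C_n = (1/(n + 1)) · C(2n, n). For n = 75: C_75 = (1/76) · C(150, 75) = 92826069736708789698985814872605121940117520/76 = 1221395654430378811828760722007962130791020.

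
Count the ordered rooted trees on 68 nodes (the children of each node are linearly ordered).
C_67 = 22033725021956517463358552614056949950

These ordered rooted trees are counted by the Catalan number C_n = (1/(n + 1)) · C(2n, n). For n = 67: C_67 = (1/68) · C(134, 67) = 1498293301493043187508381577755872596600/68 = 22033725021956517463358552614056949950.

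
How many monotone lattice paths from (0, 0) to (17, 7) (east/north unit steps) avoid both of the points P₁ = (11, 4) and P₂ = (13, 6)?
Number of paths = 136734

Inclusion–exclusion. Total paths: C(24, 17) = 346104. Through P₁: C(15, 11)·C(9, 6) = 114660. Through P₂: C(19, 13)·C(5, 4) = 135660. Since P₁ is strictly southwest of P₂, a monotone path through both must visit P₁ then P₂; paths through both = C(15, 11)·C(4, 2)·C(5, 4) = 40950. Avoid both = 346104 − 114660 − 135660 + 40950 = 136734.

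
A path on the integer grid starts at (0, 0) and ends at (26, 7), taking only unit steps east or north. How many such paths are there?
Number of paths = 4272048

A monotone lattice path from (0, 0) to (26, 7) consists of 26 east steps and 7 north steps in some order, so it is determined by which 26 of the 33 steps are east. The count is C(33, 26) = 4272048.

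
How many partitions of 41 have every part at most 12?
p(41, parts ≤ 12) = 27156

Use the recurrence p(n, m) = p(n, m−1) + p(n−m, m): either the largest part is < m (count p(n, m−1)) or the largest part is exactly m (remove one copy of m, count p(n−m, m)). With p(0, ·) = 1 this gives p(41, parts ≤ 12) = 27156. (By conjugating Young diagrams, this also counts partitions of 41 into at most 12 parts.)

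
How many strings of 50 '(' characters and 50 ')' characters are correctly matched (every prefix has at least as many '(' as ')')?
C_50 = 1978261657756160653623774456

These balanced parentheses are counted by the Catalan number C_n = (1/(n + 1)) · C(2n, n). For n = 50: C_50 = (1/51) · C(100, 50) = 100891344545564193334812497256/51 = 1978261657756160653623774456.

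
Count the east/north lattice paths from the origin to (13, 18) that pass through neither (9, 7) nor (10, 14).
Number of paths = 125196715

Inclusion–exclusion. Total paths: C(31, 13) = 206253075. Through P₁: C(16, 9)·C(15, 4) = 15615600. Through P₂: C(24, 10)·C(7, 3) = 68643960. Since P₁ is strictly southwest of P₂, a monotone path through both must visit P₁ then P₂; paths through both = C(16, 9)·C(8, 1)·C(7, 3) = 3203200. Avoid both = 206253075 − 15615600 − 68643960 + 3203200 = 125196715.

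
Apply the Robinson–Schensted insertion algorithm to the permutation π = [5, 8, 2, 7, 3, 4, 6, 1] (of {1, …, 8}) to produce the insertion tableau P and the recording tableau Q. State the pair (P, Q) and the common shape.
P = [1, 3, 4, 6] / [2, 7] / [5] / [8];  Q = [1, 2, 6, 7] / [3, 4] / [5] / [8];  common shape = (4, 2, 1, 1)

Row-insert the values π_1, π_2, … into P one at a time, bumping the leftmost entry strictly greater than the inserted value down to the next row. The recording tableau Q records, in position (i, j), the step at which that cell was added to P.
  Insert 5 (step 1): P = [5];  Q = [1]
  Insert 8 (step 2): P = [5, 8];  Q = [1, 2]
  Insert 2 (step 3): P = [2, 8] / [5];  Q = [1, 2] / [3]
  Insert 7 (step 4): P = [2, 7] / [5, 8];  Q = [1, 2] / [3, 4]
  Insert 3 (step 5): P = [2, 3] / [5, 7] / [8];  Q = [1, 2] / [3, 4] / [5]
  Insert 4 (step 6): P = [2, 3, 4] / [5, 7] / [8];  Q = [1, 2, 6] / [3, 4] / [5]
  Insert 6 (step 7): P = [2, 3, 4, 6] / [5, 7] / [8];  Q = [1, 2, 6, 7] / [3, 4] / [5]
  Insert 1 (step 8): P = [1, 3, 4, 6] / [2, 7] / [5] / [8];  Q = [1, 2, 6, 7] / [3, 4] / [5] / [8]
Final shape: (4, 2, 1, 1).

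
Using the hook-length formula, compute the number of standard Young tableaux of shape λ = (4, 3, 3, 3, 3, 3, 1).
# SYT of shape (4, 3, 3, 3, 3, 3, 1) = 7482618

Hook-length formula: f^λ = n! / Π hook(c), product over all cells c of the Young diagram. For λ = (4, 3, 3, 3, 3, 3, 1), n = 20 boxes. Hook lengths by row (left-to-right, top-to-bottom): [10, 8, 7, 1]; [8, 6, 5]; [7, 5, 4]; [6, 4, 3]; [5, 3, 2]; [4, 2, 1]; [1]. Product of hooks = 325140480000. So f^λ = 20! / 325140480000 = 2432902008176640000 / 325140480000 = 7482618.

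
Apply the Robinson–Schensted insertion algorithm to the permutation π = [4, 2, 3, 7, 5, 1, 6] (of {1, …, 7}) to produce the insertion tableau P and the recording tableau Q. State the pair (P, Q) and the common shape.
P = [1, 3, 5, 6] / [2, 7] / [4];  Q = [1, 3, 4, 7] / [2, 5] / [6];  common shape = (4, 2, 1)

Row-insert the values π_1, π_2, … into P one at a time, bumping the leftmost entry strictly greater than the inserted value down to the next row. The recording tableau Q records, in position (i, j), the step at which that cell was added to P.
  Insert 4 (step 1): P = [4];  Q = [1]
  Insert 2 (step 2): P = [2] / [4];  Q = [1] / [2]
  Insert 3 (step 3): P = [2, 3] / [4];  Q = [1, 3] / [2]
  Insert 7 (step 4): P = [2, 3, 7] / [4];  Q = [1, 3, 4] / [2]
  Insert 5 (step 5): P = [2, 3, 5] / [4, 7];  Q = [1, 3, 4] / [2, 5]
  Insert 1 (step 6): P = [1, 3, 5] / [2, 7] / [4];  Q = [1, 3, 4] / [2, 5] / [6]
  Insert 6 (step 7): P = [1, 3, 5, 6] / [2, 7] / [4];  Q = [1, 3, 4, 7] / [2, 5] / [6]
Final shape: (4, 2, 1).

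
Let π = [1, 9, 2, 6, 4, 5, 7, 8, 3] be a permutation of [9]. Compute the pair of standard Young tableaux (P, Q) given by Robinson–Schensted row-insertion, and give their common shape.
P = [1, 2, 3, 5, 7, 8] / [4] / [6] / [9];  Q = [1, 2, 4, 6, 7, 8] / [3] / [5] / [9];  common shape = (6, 1, 1, 1)

Row-insert the values π_1, π_2, … into P one at a time, bumping the leftmost entry strictly greater than the inserted value down to the next row. The recording tableau Q records, in position (i, j), the step at which that cell was added to P.
  Insert 1 (step 1): P = [1];  Q = [1]
  Insert 9 (step 2): P = [1, 9];  Q = [1, 2]
  Insert 2 (step 3): P = [1, 2] / [9];  Q = [1, 2] / [3]
  Insert 6 (step 4): P = [1, 2, 6] / [9];  Q = [1, 2, 4] / [3]
  Insert 4 (step 5): P = [1, 2, 4] / [6] / [9];  Q = [1, 2, 4] / [3] / [5]
  Insert 5 (step 6): P = [1, 2, 4, 5] / [6] / [9];  Q = [1, 2, 4, 6] / [3] / [5]
  Insert 7 (step 7): P = [1, 2, 4, 5, 7] / [6] / [9];  Q = [1, 2, 4, 6, 7] / [3] / [5]
  Insert 8 (step 8): P = [1, 2, 4, 5, 7, 8] / [6] / [9];  Q = [1, 2, 4, 6, 7, 8] / [3] / [5]
  Insert 3 (step 9): P = [1, 2, 3, 5, 7, 8] / [4] / [6] / [9];  Q = [1, 2, 4, 6, 7, 8] / [3] / [5] / [9]
Final shape: (6, 1, 1, 1).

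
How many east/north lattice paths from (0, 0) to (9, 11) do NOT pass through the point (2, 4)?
Number of paths = 116480

Total paths from (0, 0) to (9, 11): C(20, 9) = 167960. Paths through (2, 4): (paths (0, 0) → (2, 4)) × (paths (2, 4) → (9, 11)) = C(6, 2) · C(14, 7) = 15 · 3432 = 51480. Avoidance count = 167960 − 51480 = 116480.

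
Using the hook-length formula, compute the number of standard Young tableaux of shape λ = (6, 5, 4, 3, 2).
# SYT of shape (6, 5, 4, 3, 2) = 141892608

Hook-length formula: f^λ = n! / Π hook(c), product over all cells c of the Young diagram. For λ = (6, 5, 4, 3, 2), n = 20 boxes. Hook lengths by row (left-to-right, top-to-bottom): [10, 9, 7, 5, 3, 1]; [8, 7, 5, 3, 1]; [6, 5, 3, 1]; [4, 3, 1]; [2, 1]. Product of hooks = 17146080000. So f^λ = 20! / 17146080000 = 2432902008176640000 / 17146080000 = 141892608.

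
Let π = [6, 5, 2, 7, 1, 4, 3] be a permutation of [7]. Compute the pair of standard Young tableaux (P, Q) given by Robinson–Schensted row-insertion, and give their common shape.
P = [1, 3] / [2, 4] / [5, 7] / [6];  Q = [1, 4] / [2, 6] / [3, 7] / [5];  common shape = (2, 2, 2, 1)

Row-insert the values π_1, π_2, … into P one at a time, bumping the leftmost entry strictly greater than the inserted value down to the next row. The recording tableau Q records, in position (i, j), the step at which that cell was added to P.
  Insert 6 (step 1): P = [6];  Q = [1]
  Insert 5 (step 2): P = [5] / [6];  Q = [1] / [2]
  Insert 2 (step 3): P = [2] / [5] / [6];  Q = [1] / [2] / [3]
  Insert 7 (step 4): P = [2, 7] / [5] / [6];  Q = [1, 4] / [2] / [3]
  Insert 1 (step 5): P = [1, 7] / [2] / [5] / [6];  Q = [1, 4] / [2] / [3] / [5]
  Insert 4 (step 6): P = [1, 4] / [2, 7] / [5] / [6];  Q = [1, 4] / [2, 6] / [3] / [5]
  Insert 3 (step 7): P = [1, 3] / [2, 4] / [5, 7] / [6];  Q = [1, 4] / [2, 6] / [3, 7] / [5]
Final shape: (2, 2, 2, 1).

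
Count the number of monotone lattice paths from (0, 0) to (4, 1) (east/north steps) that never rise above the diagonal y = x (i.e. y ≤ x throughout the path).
Number of paths = 4

By the reflection principle (André's argument), the number of monotone paths to (4, 1) with n ≤ m that never go above y = x is C(5, 4) − C(5, 5) = 5 − 1 = 4.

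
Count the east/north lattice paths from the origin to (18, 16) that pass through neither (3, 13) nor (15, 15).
Number of paths = 1583238230

Inclusion–exclusion. Total paths: C(34, 18) = 2203961430. Through P₁: C(16, 3)·C(18, 15) = 456960. Through P₂: C(30, 15)·C(4, 3) = 620470080. Since P₁ is strictly southwest of P₂, a monotone path through both must visit P₁ then P₂; paths through both = C(16, 3)·C(14, 12)·C(4, 3) = 203840. Avoid both = 2203961430 − 456960 − 620470080 + 203840 = 1583238230.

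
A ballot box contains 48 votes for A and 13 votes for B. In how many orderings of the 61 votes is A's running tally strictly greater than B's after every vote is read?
Strict-lead orderings = 3767504582625

Total orderings of the 61 votes with 48 for A: C(61, 48) = 6566222272575. By the Bertrand ballot formula (Cycle Lemma / reflection principle), the number of orderings in which A is strictly ahead of B throughout is (p − q)/(p + q) · C(p + q, p) = (48 − 13)/(48 + 13) · 6566222272575 = 3767504582625.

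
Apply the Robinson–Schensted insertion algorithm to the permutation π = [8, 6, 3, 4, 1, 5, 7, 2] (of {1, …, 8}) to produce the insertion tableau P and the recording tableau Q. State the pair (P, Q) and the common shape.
P = [1, 2, 5, 7] / [3, 4] / [6] / [8];  Q = [1, 4, 6, 7] / [2, 8] / [3] / [5];  common shape = (4, 2, 1, 1)

Row-insert the values π_1, π_2, … into P one at a time, bumping the leftmost entry strictly greater than the inserted value down to the next row. The recording tableau Q records, in position (i, j), the step at which that cell was added to P.
  Insert 8 (step 1): P = [8];  Q = [1]
  Insert 6 (step 2): P = [6] / [8];  Q = [1] / [2]
  Insert 3 (step 3): P = [3] / [6] / [8];  Q = [1] / [2] / [3]
  Insert 4 (step 4): P = [3, 4] / [6] / [8];  Q = [1, 4] / [2] / [3]
  Insert 1 (step 5): P = [1, 4] / [3] / [6] / [8];  Q = [1, 4] / [2] / [3] / [5]
  Insert 5 (step 6): P = [1, 4, 5] / [3] / [6] / [8];  Q = [1, 4, 6] / [2] / [3] / [5]
  Insert 7 (step 7): P = [1, 4, 5, 7] / [3] / [6] / [8];  Q = [1, 4, 6, 7] / [2] / [3] / [5]
  Insert 2 (step 8): P = [1, 2, 5, 7] / [3, 4] / [6] / [8];  Q = [1, 4, 6, 7] / [2, 8] / [3] / [5]
Final shape: (4, 2, 1, 1).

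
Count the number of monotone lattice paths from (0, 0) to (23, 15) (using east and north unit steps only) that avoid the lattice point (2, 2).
Number of paths = 9903384000

Total paths from (0, 0) to (23, 15): C(38, 23) = 15471286560. Paths through (2, 2): (paths (0, 0) → (2, 2)) × (paths (2, 2) → (23, 15)) = C(4, 2) · C(34, 21) = 6 · 927983760 = 5567902560. Avoidance count = 15471286560 − 5567902560 = 9903384000.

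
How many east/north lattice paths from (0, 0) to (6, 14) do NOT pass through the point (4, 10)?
Number of paths = 23745

Total paths from (0, 0) to (6, 14): C(20, 6) = 38760. Paths through (4, 10): (paths (0, 0) → (4, 10)) × (paths (4, 10) → (6, 14)) = C(14, 4) · C(6, 2) = 1001 · 15 = 15015. Avoidance count = 38760 − 15015 = 23745.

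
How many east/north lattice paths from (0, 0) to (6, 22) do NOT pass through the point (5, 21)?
Number of paths = 245180

Total paths from (0, 0) to (6, 22): C(28, 6) = 376740. Paths through (5, 21): (paths (0, 0) → (5, 21)) × (paths (5, 21) → (6, 22)) = C(26, 5) · C(2, 1) = 65780 · 2 = 131560. Avoidance count = 376740 − 131560 = 245180.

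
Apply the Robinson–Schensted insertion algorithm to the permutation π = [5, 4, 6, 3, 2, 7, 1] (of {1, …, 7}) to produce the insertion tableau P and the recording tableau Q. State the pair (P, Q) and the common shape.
P = [1, 6, 7] / [2] / [3] / [4] / [5];  Q = [1, 3, 6] / [2] / [4] / [5] / [7];  common shape = (3, 1, 1, 1, 1)

Row-insert the values π_1, π_2, … into P one at a time, bumping the leftmost entry strictly greater than the inserted value down to the next row. The recording tableau Q records, in position (i, j), the step at which that cell was added to P.
  Insert 5 (step 1): P = [5];  Q = [1]
  Insert 4 (step 2): P = [4] / [5];  Q = [1] / [2]
  Insert 6 (step 3): P = [4, 6] / [5];  Q = [1, 3] / [2]
  Insert 3 (step 4): P = [3, 6] / [4] / [5];  Q = [1, 3] / [2] / [4]
  Insert 2 (step 5): P = [2, 6] / [3] / [4] / [5];  Q = [1, 3] / [2] / [4] / [5]
  Insert 7 (step 6): P = [2, 6, 7] / [3] / [4] / [5];  Q = [1, 3, 6] / [2] / [4] / [5]
  Insert 1 (step 7): P = [1, 6, 7] / [2] / [3] / [4] / [5];  Q = [1, 3, 6] / [2] / [4] / [5] / [7]
Final shape: (3, 1, 1, 1, 1).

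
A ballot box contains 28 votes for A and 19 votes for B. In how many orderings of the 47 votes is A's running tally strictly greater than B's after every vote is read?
Strict-lead orderings = 1335293573130

Total orderings of the 47 votes with 28 for A: C(47, 28) = 6973199770790. By the Bertrand ballot formula (Cycle Lemma / reflection principle), the number of orderings in which A is strictly ahead of B throughout is (p − q)/(p + q) · C(p + q, p) = (28 − 19)/(28 + 19) · 6973199770790 = 1335293573130.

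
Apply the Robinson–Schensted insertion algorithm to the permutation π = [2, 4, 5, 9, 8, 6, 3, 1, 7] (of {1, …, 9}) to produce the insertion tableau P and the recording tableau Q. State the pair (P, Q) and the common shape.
P = [1, 3, 5, 6, 7] / [2] / [4] / [8] / [9];  Q = [1, 2, 3, 4, 9] / [5] / [6] / [7] / [8];  common shape = (5, 1, 1, 1, 1)

Row-insert the values π_1, π_2, … into P one at a time, bumping the leftmost entry strictly greater than the inserted value down to the next row. The recording tableau Q records, in position (i, j), the step at which that cell was added to P.
  Insert 2 (step 1): P = [2];  Q = [1]
  Insert 4 (step 2): P = [2, 4];  Q = [1, 2]
  Insert 5 (step 3): P = [2, 4, 5];  Q = [1, 2, 3]
  Insert 9 (step 4): P = [2, 4, 5, 9];  Q = [1, 2, 3, 4]
  Insert 8 (step 5): P = [2, 4, 5, 8] / [9];  Q = [1, 2, 3, 4] / [5]
  Insert 6 (step 6): P = [2, 4, 5, 6] / [8] / [9];  Q = [1, 2, 3, 4] / [5] / [6]
  Insert 3 (step 7): P = [2, 3, 5, 6] / [4] / [8] / [9];  Q = [1, 2, 3, 4] / [5] / [6] / [7]
  Insert 1 (step 8): P = [1, 3, 5, 6] / [2] / [4] / [8] / [9];  Q = [1, 2, 3, 4] / [5] / [6] / [7] / [8]
  Insert 7 (step 9): P = [1, 3, 5, 6, 7] / [2] / [4] / [8] / [9];  Q = [1, 2, 3, 4, 9] / [5] / [6] / [7] / [8]
Final shape: (5, 1, 1, 1, 1).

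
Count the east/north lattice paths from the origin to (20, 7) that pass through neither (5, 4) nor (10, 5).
Number of paths = 636912

Inclusion–exclusion. Total paths: C(27, 20) = 888030. Through P₁: C(9, 5)·C(18, 15) = 102816. Through P₂: C(15, 10)·C(12, 10) = 198198. Since P₁ is strictly southwest of P₂, a monotone path through both must visit P₁ then P₂; paths through both = C(9, 5)·C(6, 5)·C(12, 10) = 49896. Avoid both = 888030 − 102816 − 198198 + 49896 = 636912.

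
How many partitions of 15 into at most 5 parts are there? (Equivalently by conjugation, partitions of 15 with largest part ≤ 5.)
p(15, parts ≤ 5) = 84

Partitions of 15 with all parts ≤ 5: 5+5+5, 5+5+4+1, 5+5+3+2, 5+5+3+1+1, 5+5+2+2+1, 5+5+2+1+1+1, 5+5+1+1+1+1+1, 5+4+4+2, 5+4+4+1+1, 5+4+3+3, 5+4+3+2+1, 5+4+3+1+1+1, 5+4+2+2+2, 5+4+2+2+1+1, 5+4+2+1+1+1+1, 5+4+1+1+1+1+1+1, 5+3+3+3+1, 5+3+3+2+2, 5+3+3+2+1+1, 5+3+3+1+1+1+1, 5+3+2+2+2+1, 5+3+2+2+1+1+1, 5+3+2+1+1+1+1+1, 5+3+1+1+1+1+1+1+1, 5+2+2+2+2+2, 5+2+2+2+2+1+1, 5+2+2+2+1+1+1+1, 5+2+2+1+1+1+1+1+1, 5+2+1+1+1+1+1+1+1+1, 5+1+1+1+1+1+1+1+1+1+1, … (84 total). Count = 84.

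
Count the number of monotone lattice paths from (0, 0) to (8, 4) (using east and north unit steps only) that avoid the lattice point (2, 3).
Number of paths = 425

Total paths from (0, 0) to (8, 4): C(12, 8) = 495. Paths through (2, 3): (paths (0, 0) → (2, 3)) × (paths (2, 3) → (8, 4)) = C(5, 2) · C(7, 6) = 10 · 7 = 70. Avoidance count = 495 − 70 = 425.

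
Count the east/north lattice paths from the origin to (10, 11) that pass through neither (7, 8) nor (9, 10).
Number of paths = 116480

Inclusion–exclusion. Total paths: C(21, 10) = 352716. Through P₁: C(15, 7)·C(6, 3) = 128700. Through P₂: C(19, 9)·C(2, 1) = 184756. Since P₁ is strictly southwest of P₂, a monotone path through both must visit P₁ then P₂; paths through both = C(15, 7)·C(4, 2)·C(2, 1) = 77220. Avoid both = 352716 − 128700 − 184756 + 77220 = 116480.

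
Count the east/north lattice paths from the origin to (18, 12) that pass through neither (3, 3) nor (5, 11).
Number of paths = 60294593

Inclusion–exclusion. Total paths: C(30, 18) = 86493225. Through P₁: C(6, 3)·C(24, 15) = 26150080. Through P₂: C(16, 5)·C(14, 13) = 61152. Since P₁ is strictly southwest of P₂, a monotone path through both must visit P₁ then P₂; paths through both = C(6, 3)·C(10, 2)·C(14, 13) = 12600. Avoid both = 86493225 − 26150080 − 61152 + 12600 = 60294593.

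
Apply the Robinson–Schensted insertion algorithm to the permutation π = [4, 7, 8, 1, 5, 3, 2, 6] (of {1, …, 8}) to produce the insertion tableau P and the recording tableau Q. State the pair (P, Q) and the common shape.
P = [1, 2, 6] / [3, 5, 8] / [4] / [7];  Q = [1, 2, 3] / [4, 5, 8] / [6] / [7];  common shape = (3, 3, 1, 1)

Row-insert the values π_1, π_2, … into P one at a time, bumping the leftmost entry strictly greater than the inserted value down to the next row. The recording tableau Q records, in position (i, j), the step at which that cell was added to P.
  Insert 4 (step 1): P = [4];  Q = [1]
  Insert 7 (step 2): P = [4, 7];  Q = [1, 2]
  Insert 8 (step 3): P = [4, 7, 8];  Q = [1, 2, 3]
  Insert 1 (step 4): P = [1, 7, 8] / [4];  Q = [1, 2, 3] / [4]
  Insert 5 (step 5): P = [1, 5, 8] / [4, 7];  Q = [1, 2, 3] / [4, 5]
  Insert 3 (step 6): P = [1, 3, 8] / [4, 5] / [7];  Q = [1, 2, 3] / [4, 5] / [6]
  Insert 2 (step 7): P = [1, 2, 8] / [3, 5] / [4] / [7];  Q = [1, 2, 3] / [4, 5] / [6] / [7]
  Insert 6 (step 8): P = [1, 2, 6] / [3, 5, 8] / [4] / [7];  Q = [1, 2, 3] / [4, 5, 8] / [6] / [7]
Final shape: (3, 3, 1, 1).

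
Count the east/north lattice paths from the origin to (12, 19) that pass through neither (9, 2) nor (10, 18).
Number of paths = 101691300

Inclusion–exclusion. Total paths: C(31, 12) = 141120525. Through P₁: C(11, 9)·C(20, 3) = 62700. Through P₂: C(28, 10)·C(3, 2) = 39369330. Since P₁ is strictly southwest of P₂, a monotone path through both must visit P₁ then P₂; paths through both = C(11, 9)·C(17, 1)·C(3, 2) = 2805. Avoid both = 141120525 − 62700 − 39369330 + 2805 = 101691300.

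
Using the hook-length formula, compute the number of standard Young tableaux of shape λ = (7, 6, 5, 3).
# SYT of shape (7, 6, 5, 3) = 135795660

Hook-length formula: f^λ = n! / Π hook(c), product over all cells c of the Young diagram. For λ = (7, 6, 5, 3), n = 21 boxes. Hook lengths by row (left-to-right, top-to-bottom): [10, 9, 8, 6, 5, 3, 1]; [8, 7, 6, 4, 3, 1]; [6, 5, 4, 2, 1]; [3, 2, 1]. Product of hooks = 376233984000. So f^λ = 21! / 376233984000 = 51090942171709440000 / 376233984000 = 135795660.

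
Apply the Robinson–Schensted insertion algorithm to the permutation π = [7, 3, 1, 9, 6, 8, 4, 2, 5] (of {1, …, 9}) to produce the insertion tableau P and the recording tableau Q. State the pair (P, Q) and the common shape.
P = [1, 2, 5] / [3, 4, 8] / [6, 9] / [7];  Q = [1, 4, 6] / [2, 5, 9] / [3, 7] / [8];  common shape = (3, 3, 2, 1)

Row-insert the values π_1, π_2, … into P one at a time, bumping the leftmost entry strictly greater than the inserted value down to the next row. The recording tableau Q records, in position (i, j), the step at which that cell was added to P.
  Insert 7 (step 1): P = [7];  Q = [1]
  Insert 3 (step 2): P = [3] / [7];  Q = [1] / [2]
  Insert 1 (step 3): P = [1] / [3] / [7];  Q = [1] / [2] / [3]
  Insert 9 (step 4): P = [1, 9] / [3] / [7];  Q = [1, 4] / [2] / [3]
  Insert 6 (step 5): P = [1, 6] / [3, 9] / [7];  Q = [1, 4] / [2, 5] / [3]
  Insert 8 (step 6): P = [1, 6, 8] / [3, 9] / [7];  Q = [1, 4, 6] / [2, 5] / [3]
  Insert 4 (step 7): P = [1, 4, 8] / [3, 6] / [7, 9];  Q = [1, 4, 6] / [2, 5] / [3, 7]
  Insert 2 (step 8): P = [1, 2, 8] / [3, 4] / [6, 9] / [7];  Q = [1, 4, 6] / [2, 5] / [3, 7] / [8]
  Insert 5 (step 9): P = [1, 2, 5] / [3, 4, 8] / [6, 9] / [7];  Q = [1, 4, 6] / [2, 5, 9] / [3, 7] / [8]
Final shape: (3, 3, 2, 1).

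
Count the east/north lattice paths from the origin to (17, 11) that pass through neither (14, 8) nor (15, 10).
Number of paths = 8150430

Inclusion–exclusion. Total paths: C(28, 17) = 21474180. Through P₁: C(22, 14)·C(6, 3) = 6395400. Through P₂: C(25, 15)·C(3, 2) = 9806280. Since P₁ is strictly southwest of P₂, a monotone path through both must visit P₁ then P₂; paths through both = C(22, 14)·C(3, 1)·C(3, 2) = 2877930. Avoid both = 21474180 − 6395400 − 9806280 + 2877930 = 8150430.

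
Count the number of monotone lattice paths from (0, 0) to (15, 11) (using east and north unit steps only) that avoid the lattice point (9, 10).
Number of paths = 7079514

Total paths from (0, 0) to (15, 11): C(26, 15) = 7726160. Paths through (9, 10): (paths (0, 0) → (9, 10)) × (paths (9, 10) → (15, 11)) = C(19, 9) · C(7, 6) = 92378 · 7 = 646646. Avoidance count = 7726160 − 646646 = 7079514.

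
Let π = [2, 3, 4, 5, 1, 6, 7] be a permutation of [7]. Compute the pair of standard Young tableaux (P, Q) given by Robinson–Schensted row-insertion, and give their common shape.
P = [1, 3, 4, 5, 6, 7] / [2];  Q = [1, 2, 3, 4, 6, 7] / [5];  common shape = (6, 1)

Row-insert the values π_1, π_2, … into P one at a time, bumping the leftmost entry strictly greater than the inserted value down to the next row. The recording tableau Q records, in position (i, j), the step at which that cell was added to P.
  Insert 2 (step 1): P = [2];  Q = [1]
  Insert 3 (step 2): P = [2, 3];  Q = [1, 2]
  Insert 4 (step 3): P = [2, 3, 4];  Q = [1, 2, 3]
  Insert 5 (step 4): P = [2, 3, 4, 5];  Q = [1, 2, 3, 4]
  Insert 1 (step 5): P = [1, 3, 4, 5] / [2];  Q = [1, 2, 3, 4] / [5]
  Insert 6 (step 6): P = [1, 3, 4, 5, 6] / [2];  Q = [1, 2, 3, 4, 6] / [5]
  Insert 7 (step 7): P = [1, 3, 4, 5, 6, 7] / [2];  Q = [1, 2, 3, 4, 6, 7] / [5]
Final shape: (6, 1).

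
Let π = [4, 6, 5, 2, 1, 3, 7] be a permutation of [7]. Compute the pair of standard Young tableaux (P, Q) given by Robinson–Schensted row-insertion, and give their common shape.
P = [1, 3, 7] / [2, 5] / [4] / [6];  Q = [1, 2, 7] / [3, 6] / [4] / [5];  common shape = (3, 2, 1, 1)

Row-insert the values π_1, π_2, … into P one at a time, bumping the leftmost entry strictly greater than the inserted value down to the next row. The recording tableau Q records, in position (i, j), the step at which that cell was added to P.
  Insert 4 (step 1): P = [4];  Q = [1]
  Insert 6 (step 2): P = [4, 6];  Q = [1, 2]
  Insert 5 (step 3): P = [4, 5] / [6];  Q = [1, 2] / [3]
  Insert 2 (step 4): P = [2, 5] / [4] / [6];  Q = [1, 2] / [3] / [4]
  Insert 1 (step 5): P = [1, 5] / [2] / [4] / [6];  Q = [1, 2] / [3] / [4] / [5]
  Insert 3 (step 6): P = [1, 3] / [2, 5] / [4] / [6];  Q = [1, 2] / [3, 6] / [4] / [5]
  Insert 7 (step 7): P = [1, 3, 7] / [2, 5] / [4] / [6];  Q = [1, 2, 7] / [3, 6] / [4] / [5]
Final shape: (3, 2, 1, 1).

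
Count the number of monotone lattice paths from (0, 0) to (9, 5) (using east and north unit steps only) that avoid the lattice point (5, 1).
Number of paths = 1582

Total paths from (0, 0) to (9, 5): C(14, 9) = 2002. Paths through (5, 1): (paths (0, 0) → (5, 1)) × (paths (5, 1) → (9, 5)) = C(6, 5) · C(8, 4) = 6 · 70 = 420. Avoidance count = 2002 − 420 = 1582.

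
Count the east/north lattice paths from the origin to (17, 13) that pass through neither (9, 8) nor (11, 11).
Number of paths = 75527584

Inclusion–exclusion. Total paths: C(30, 17) = 119759850. Through P₁: C(17, 9)·C(13, 8) = 31286970. Through P₂: C(22, 11)·C(8, 6) = 19752096. Since P₁ is strictly southwest of P₂, a monotone path through both must visit P₁ then P₂; paths through both = C(17, 9)·C(5, 2)·C(8, 6) = 6806800. Avoid both = 119759850 − 31286970 − 19752096 + 6806800 = 75527584.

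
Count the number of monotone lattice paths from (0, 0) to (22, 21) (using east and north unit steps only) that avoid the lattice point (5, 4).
Number of paths = 758015098140

Total paths from (0, 0) to (22, 21): C(43, 22) = 1052049481860. Paths through (5, 4): (paths (0, 0) → (5, 4)) × (paths (5, 4) → (22, 21)) = C(9, 5) · C(34, 17) = 126 · 2333606220 = 294034383720. Avoidance count = 1052049481860 − 294034383720 = 758015098140.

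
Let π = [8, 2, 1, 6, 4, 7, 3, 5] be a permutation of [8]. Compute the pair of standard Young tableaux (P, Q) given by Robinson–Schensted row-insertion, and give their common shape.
P = [1, 3, 5] / [2, 4, 7] / [6] / [8];  Q = [1, 4, 6] / [2, 5, 8] / [3] / [7];  common shape = (3, 3, 1, 1)

Row-insert the values π_1, π_2, … into P one at a time, bumping the leftmost entry strictly greater than the inserted value down to the next row. The recording tableau Q records, in position (i, j), the step at which that cell was added to P.
  Insert 8 (step 1): P = [8];  Q = [1]
  Insert 2 (step 2): P = [2] / [8];  Q = [1] / [2]
  Insert 1 (step 3): P = [1] / [2] / [8];  Q = [1] / [2] / [3]
  Insert 6 (step 4): P = [1, 6] / [2] / [8];  Q = [1, 4] / [2] / [3]
  Insert 4 (step 5): P = [1, 4] / [2, 6] / [8];  Q = [1, 4] / [2, 5] / [3]
  Insert 7 (step 6): P = [1, 4, 7] / [2, 6] / [8];  Q = [1, 4, 6] / [2, 5] / [3]
  Insert 3 (step 7): P = [1, 3, 7] / [2, 4] / [6] / [8];  Q = [1, 4, 6] / [2, 5] / [3] / [7]
  Insert 5 (step 8): P = [1, 3, 5] / [2, 4, 7] / [6] / [8];  Q = [1, 4, 6] / [2, 5, 8] / [3] / [7]
Final shape: (3, 3, 1, 1).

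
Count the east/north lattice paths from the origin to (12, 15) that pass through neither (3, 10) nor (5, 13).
Number of paths = 16605800

Inclusion–exclusion. Total paths: C(27, 12) = 17383860. Through P₁: C(13, 3)·C(14, 9) = 572572. Through P₂: C(18, 5)·C(9, 7) = 308448. Since P₁ is strictly southwest of P₂, a monotone path through both must visit P₁ then P₂; paths through both = C(13, 3)·C(5, 2)·C(9, 7) = 102960. Avoid both = 17383860 − 572572 − 308448 + 102960 = 16605800.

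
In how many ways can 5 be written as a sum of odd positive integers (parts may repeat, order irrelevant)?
p_odd(5) = 3

Partitions of 5 using only odd parts 1, 3, 5, …: 5, 3+1+1, 1+1+1+1+1. There are 3. (Euler: this equals q(5), the number of distinct-part partitions.)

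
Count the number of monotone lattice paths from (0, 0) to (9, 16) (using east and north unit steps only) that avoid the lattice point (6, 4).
Number of paths = 1947425

Total paths from (0, 0) to (9, 16): C(25, 9) = 2042975. Paths through (6, 4): (paths (0, 0) → (6, 4)) × (paths (6, 4) → (9, 16)) = C(10, 6) · C(15, 3) = 210 · 455 = 95550. Avoidance count = 2042975 − 95550 = 1947425.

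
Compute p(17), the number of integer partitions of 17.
p(17) = 297

Compute p(n) via the recurrence p(n, m) = p(n, m−1) + p(n−m, m), where p(n, m) counts partitions of n with all parts ≤ m and p(n) = p(n, n). The base cases are p(0, m) = 1 and p(n, 0) = 0 for n > 0. Filling the table yields p(17) = 297. (Euler's pentagonal recurrence is an alternative.)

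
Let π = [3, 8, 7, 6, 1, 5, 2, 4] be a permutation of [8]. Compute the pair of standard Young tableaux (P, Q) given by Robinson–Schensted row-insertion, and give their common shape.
P = [1, 2, 4] / [3, 5] / [6] / [7] / [8];  Q = [1, 2, 8] / [3, 6] / [4] / [5] / [7];  common shape = (3, 2, 1, 1, 1)

Row-insert the values π_1, π_2, … into P one at a time, bumping the leftmost entry strictly greater than the inserted value down to the next row. The recording tableau Q records, in position (i, j), the step at which that cell was added to P.
  Insert 3 (step 1): P = [3];  Q = [1]
  Insert 8 (step 2): P = [3, 8];  Q = [1, 2]
  Insert 7 (step 3): P = [3, 7] / [8];  Q = [1, 2] / [3]
  Insert 6 (step 4): P = [3, 6] / [7] / [8];  Q = [1, 2] / [3] / [4]
  Insert 1 (step 5): P = [1, 6] / [3] / [7] / [8];  Q = [1, 2] / [3] / [4] / [5]
  Insert 5 (step 6): P = [1, 5] / [3, 6] / [7] / [8];  Q = [1, 2] / [3, 6] / [4] / [5]
  Insert 2 (step 7): P = [1, 2] / [3, 5] / [6] / [7] / [8];  Q = [1, 2] / [3, 6] / [4] / [5] / [7]
  Insert 4 (step 8): P = [1, 2, 4] / [3, 5] / [6] / [7] / [8];  Q = [1, 2, 8] / [3, 6] / [4] / [5] / [7]
Final shape: (3, 2, 1, 1, 1).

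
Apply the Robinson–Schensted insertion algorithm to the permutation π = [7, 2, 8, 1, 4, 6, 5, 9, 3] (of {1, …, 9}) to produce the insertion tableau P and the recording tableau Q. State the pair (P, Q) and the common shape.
P = [1, 3, 5, 9] / [2, 4] / [6, 8] / [7];  Q = [1, 3, 6, 8] / [2, 5] / [4, 7] / [9];  common shape = (4, 2, 2, 1)

Row-insert the values π_1, π_2, … into P one at a time, bumping the leftmost entry strictly greater than the inserted value down to the next row. The recording tableau Q records, in position (i, j), the step at which that cell was added to P.
  Insert 7 (step 1): P = [7];  Q = [1]
  Insert 2 (step 2): P = [2] / [7];  Q = [1] / [2]
  Insert 8 (step 3): P = [2, 8] / [7];  Q = [1, 3] / [2]
  Insert 1 (step 4): P = [1, 8] / [2] / [7];  Q = [1, 3] / [2] / [4]
  Insert 4 (step 5): P = [1, 4] / [2, 8] / [7];  Q = [1, 3] / [2, 5] / [4]
  Insert 6 (step 6): P = [1, 4, 6] / [2, 8] / [7];  Q = [1, 3, 6] / [2, 5] / [4]
  Insert 5 (step 7): P = [1, 4, 5] / [2, 6] / [7, 8];  Q = [1, 3, 6] / [2, 5] / [4, 7]
  Insert 9 (step 8): P = [1, 4, 5, 9] / [2, 6] / [7, 8];  Q = [1, 3, 6, 8] / [2, 5] / [4, 7]
  Insert 3 (step 9): P = [1, 3, 5, 9] / [2, 4] / [6, 8] / [7];  Q = [1, 3, 6, 8] / [2, 5] / [4, 7] / [9]
Final shape: (4, 2, 2, 1).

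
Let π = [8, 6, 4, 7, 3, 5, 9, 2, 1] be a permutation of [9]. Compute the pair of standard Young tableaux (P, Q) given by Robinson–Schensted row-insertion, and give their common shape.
P = [1, 5, 9] / [2, 7] / [3] / [4] / [6] / [8];  Q = [1, 4, 7] / [2, 6] / [3] / [5] / [8] / [9];  common shape = (3, 2, 1, 1, 1, 1)

Row-insert the values π_1, π_2, … into P one at a time, bumping the leftmost entry strictly greater than the inserted value down to the next row. The recording tableau Q records, in position (i, j), the step at which that cell was added to P.
  Insert 8 (step 1): P = [8];  Q = [1]
  Insert 6 (step 2): P = [6] / [8];  Q = [1] / [2]
  Insert 4 (step 3): P = [4] / [6] / [8];  Q = [1] / [2] / [3]
  Insert 7 (step 4): P = [4, 7] / [6] / [8];  Q = [1, 4] / [2] / [3]
  Insert 3 (step 5): P = [3, 7] / [4] / [6] / [8];  Q = [1, 4] / [2] / [3] / [5]
  Insert 5 (step 6): P = [3, 5] / [4, 7] / [6] / [8];  Q = [1, 4] / [2, 6] / [3] / [5]
  Insert 9 (step 7): P = [3, 5, 9] / [4, 7] / [6] / [8];  Q = [1, 4, 7] / [2, 6] / [3] / [5]
  Insert 2 (step 8): P = [2, 5, 9] / [3, 7] / [4] / [6] / [8];  Q = [1, 4, 7] / [2, 6] / [3] / [5] / [8]
  Insert 1 (step 9): P = [1, 5, 9] / [2, 7] / [3] / [4] / [6] / [8];  Q = [1, 4, 7] / [2, 6] / [3] / [5] / [8] / [9]
Final shape: (3, 2, 1, 1, 1, 1).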